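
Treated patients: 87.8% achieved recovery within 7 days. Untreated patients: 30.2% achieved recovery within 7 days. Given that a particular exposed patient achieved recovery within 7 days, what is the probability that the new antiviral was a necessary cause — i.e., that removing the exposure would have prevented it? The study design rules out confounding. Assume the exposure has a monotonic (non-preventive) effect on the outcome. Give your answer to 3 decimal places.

p₁ = 0.878, p₀ = 0.302.
Under exogeneity and monotonicity, PN = (p₁ − p₀) / p₁.
PN = (0.878 − 0.302) / 0.878 = 0.576 / 0.878 ≈ 0.6560

PN ≈ 0.656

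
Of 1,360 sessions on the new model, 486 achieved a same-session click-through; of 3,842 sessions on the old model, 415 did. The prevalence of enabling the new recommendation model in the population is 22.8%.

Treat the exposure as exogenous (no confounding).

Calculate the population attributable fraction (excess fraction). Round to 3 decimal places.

PAF ≈ 0.345

p₁ = P(outcome | exposed) = 486/1360 = 0.35735
p₀ = P(outcome | unexposed) = 415/3842 = 0.10802
Overall risk P(Y=1) = π·p₁ + (1−π)·p₀ = 0.228×0.35735 + 0.772×0.10802 = 0.16487.
Under exogeneity, PAF = [P(Y=1) − p₀] / P(Y=1).
PAF = (0.16487 − 0.10802) / 0.16487 ≈ 0.3448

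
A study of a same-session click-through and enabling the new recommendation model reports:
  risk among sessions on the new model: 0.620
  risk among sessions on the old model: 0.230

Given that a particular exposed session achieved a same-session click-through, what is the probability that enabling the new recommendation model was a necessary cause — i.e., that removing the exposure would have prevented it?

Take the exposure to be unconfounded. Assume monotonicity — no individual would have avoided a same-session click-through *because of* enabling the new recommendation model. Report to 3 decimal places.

Let p₁ = 0.62, p₀ = 0.23.
Under exogeneity and monotonicity, PN = (p₁ − p₀) / p₁.
PN = (0.62 − 0.23) / 0.62 = 0.39 / 0.62 ≈ 0.6290

PN ≈ 0.629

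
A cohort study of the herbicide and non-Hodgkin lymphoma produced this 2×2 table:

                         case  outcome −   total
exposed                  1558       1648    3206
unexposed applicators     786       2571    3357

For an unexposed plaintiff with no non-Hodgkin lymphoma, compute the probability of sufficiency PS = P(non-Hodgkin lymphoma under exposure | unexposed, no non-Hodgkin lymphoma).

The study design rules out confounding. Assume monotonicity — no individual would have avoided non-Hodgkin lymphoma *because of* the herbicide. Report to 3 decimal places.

p₁ = P(outcome | exposed) = 1558/3206 = 0.48596
p₀ = P(outcome | unexposed) = 786/3357 = 0.23414
Under exogeneity and monotonicity, PS = (p₁ − p₀) / (1 − p₀).
PS = (0.48596 − 0.23414) / (1 − 0.23414) = 0.25183 / 0.76586 ≈ 0.3288

PS ≈ 0.329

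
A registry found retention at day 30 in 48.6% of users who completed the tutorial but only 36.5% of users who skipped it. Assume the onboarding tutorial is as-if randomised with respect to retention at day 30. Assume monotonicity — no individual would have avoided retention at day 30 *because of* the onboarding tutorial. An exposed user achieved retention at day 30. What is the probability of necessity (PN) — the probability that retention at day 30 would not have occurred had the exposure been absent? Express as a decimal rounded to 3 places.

PN ≈ 0.249

p₁ = 0.486, p₀ = 0.365.
Under exogeneity and monotonicity, PN = (p₁ − p₀) / p₁.
PN = (0.486 − 0.365) / 0.486 = 0.121 / 0.486 ≈ 0.2490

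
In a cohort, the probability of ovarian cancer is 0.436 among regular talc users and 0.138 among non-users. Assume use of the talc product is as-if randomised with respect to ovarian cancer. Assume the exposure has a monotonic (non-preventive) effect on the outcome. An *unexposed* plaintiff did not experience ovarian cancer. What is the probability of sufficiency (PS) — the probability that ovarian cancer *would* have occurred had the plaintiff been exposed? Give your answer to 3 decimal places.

Let p₁ = 0.436, p₀ = 0.138.
Under exogeneity and monotonicity, PS = (p₁ − p₀) / (1 − p₀).
PS = (0.436 − 0.138) / (1 − 0.138) = 0.298 / 0.862 ≈ 0.3457

PS ≈ 0.346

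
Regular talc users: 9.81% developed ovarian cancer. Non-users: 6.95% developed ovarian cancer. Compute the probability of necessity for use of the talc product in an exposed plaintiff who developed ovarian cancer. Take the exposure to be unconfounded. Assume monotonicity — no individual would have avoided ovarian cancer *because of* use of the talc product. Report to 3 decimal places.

PN ≈ 0.292

p₁ = 0.0981, p₀ = 0.0695.
Under exogeneity and monotonicity, PN = (p₁ − p₀) / p₁.
PN = (0.0981 − 0.0695) / 0.0981 = 0.0286 / 0.0981 ≈ 0.2915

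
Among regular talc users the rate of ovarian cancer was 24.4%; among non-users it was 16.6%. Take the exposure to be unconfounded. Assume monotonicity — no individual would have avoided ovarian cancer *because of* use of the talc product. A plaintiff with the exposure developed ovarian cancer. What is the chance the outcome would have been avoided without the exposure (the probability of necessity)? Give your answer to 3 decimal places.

p₁ = 0.244, p₀ = 0.166.
Under exogeneity and monotonicity, PN = (p₁ − p₀) / p₁.
PN = (0.244 − 0.166) / 0.244 = 0.078 / 0.244 ≈ 0.3197

PN ≈ 0.320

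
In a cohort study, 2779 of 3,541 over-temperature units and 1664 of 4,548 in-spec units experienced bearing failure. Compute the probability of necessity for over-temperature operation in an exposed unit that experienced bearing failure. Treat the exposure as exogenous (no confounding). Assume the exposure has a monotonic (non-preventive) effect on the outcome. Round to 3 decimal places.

p₁ = P(outcome | exposed) = 2779/3541 = 0.78481
p₀ = P(outcome | unexposed) = 1664/4548 = 0.36588
Under exogeneity and monotonicity, PN = (p₁ − p₀) / p₁.
PN = (0.78481 − 0.36588) / 0.78481 = 0.41893 / 0.78481 ≈ 0.5338

PN ≈ 0.534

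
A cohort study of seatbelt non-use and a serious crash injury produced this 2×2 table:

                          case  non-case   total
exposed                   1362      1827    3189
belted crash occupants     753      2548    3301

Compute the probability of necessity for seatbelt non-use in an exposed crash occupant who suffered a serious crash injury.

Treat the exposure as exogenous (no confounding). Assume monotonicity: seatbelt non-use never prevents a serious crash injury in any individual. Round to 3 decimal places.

p₁ = P(outcome | exposed) = 1362/3189 = 0.42709
p₀ = P(outcome | unexposed) = 753/3301 = 0.22811
Under exogeneity and monotonicity, PN = (p₁ − p₀) / p₁.
PN = (0.42709 − 0.22811) / 0.42709 = 0.19898 / 0.42709 ≈ 0.4659

PN ≈ 0.466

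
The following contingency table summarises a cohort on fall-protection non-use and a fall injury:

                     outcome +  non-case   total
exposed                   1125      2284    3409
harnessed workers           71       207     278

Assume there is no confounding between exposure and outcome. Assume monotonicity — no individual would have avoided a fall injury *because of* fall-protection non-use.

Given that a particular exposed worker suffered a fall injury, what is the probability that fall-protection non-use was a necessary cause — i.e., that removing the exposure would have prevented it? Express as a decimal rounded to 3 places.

p₁ = P(outcome | exposed) = 1125/3409 = 0.33001
p₀ = P(outcome | unexposed) = 71/278 = 0.2554
Under exogeneity and monotonicity, PN = (p₁ − p₀)/p₁.
PN = (0.33001 − 0.2554) / 0.33001 ≈ 0.2261

PN ≈ 0.226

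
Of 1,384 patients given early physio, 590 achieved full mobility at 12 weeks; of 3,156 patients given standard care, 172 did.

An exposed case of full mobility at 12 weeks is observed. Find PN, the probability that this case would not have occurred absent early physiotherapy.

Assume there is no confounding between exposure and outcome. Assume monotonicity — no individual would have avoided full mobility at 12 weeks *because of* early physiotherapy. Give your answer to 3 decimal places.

p₁ = P(outcome | exposed) = 590/1384 = 0.4263
p₀ = P(outcome | unexposed) = 172/3156 = 0.054499
Under exogeneity and monotonicity, PN = (p₁ − p₀) / p₁.
PN = (0.4263 − 0.054499) / 0.4263 = 0.3718 / 0.4263 ≈ 0.8722

PN ≈ 0.872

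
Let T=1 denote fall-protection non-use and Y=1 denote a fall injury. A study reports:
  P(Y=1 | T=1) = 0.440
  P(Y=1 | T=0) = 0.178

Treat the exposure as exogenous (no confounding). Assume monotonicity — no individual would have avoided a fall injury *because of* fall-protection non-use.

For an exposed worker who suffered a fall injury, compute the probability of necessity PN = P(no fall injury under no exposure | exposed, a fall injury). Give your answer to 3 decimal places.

PN ≈ 0.595

Let p₁ = 0.44, p₀ = 0.178.
Under exogeneity and monotonicity, PN = (p₁ − p₀) / p₁.
PN = (0.44 − 0.178) / 0.44 = 0.262 / 0.44 ≈ 0.5955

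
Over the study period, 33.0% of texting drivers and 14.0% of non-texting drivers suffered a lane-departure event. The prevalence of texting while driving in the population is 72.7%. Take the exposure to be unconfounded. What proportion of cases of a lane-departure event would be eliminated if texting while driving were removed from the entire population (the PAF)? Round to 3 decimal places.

p₁ = 0.33, p₀ = 0.14.
Overall risk P(Y=1) = π·p₁ + (1−π)·p₀ = 0.727×0.33 + 0.273×0.14 = 0.27813.
Under exogeneity, PAF = [P(Y=1) − p₀] / P(Y=1).
PAF = (0.27813 − 0.14) / 0.27813 ≈ 0.4966

PAF ≈ 0.497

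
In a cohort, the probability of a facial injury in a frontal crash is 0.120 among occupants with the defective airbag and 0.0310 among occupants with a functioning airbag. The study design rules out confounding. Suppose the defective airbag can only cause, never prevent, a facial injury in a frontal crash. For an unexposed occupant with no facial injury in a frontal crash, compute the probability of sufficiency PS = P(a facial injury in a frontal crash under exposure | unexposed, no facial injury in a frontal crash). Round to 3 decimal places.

Let p₁ = 0.12, p₀ = 0.031.
Under exogeneity and monotonicity, PS = (p₁ − p₀) / (1 − p₀).
PS = (0.12 − 0.031) / (1 − 0.031) = 0.089 / 0.969 ≈ 0.0918

PS ≈ 0.092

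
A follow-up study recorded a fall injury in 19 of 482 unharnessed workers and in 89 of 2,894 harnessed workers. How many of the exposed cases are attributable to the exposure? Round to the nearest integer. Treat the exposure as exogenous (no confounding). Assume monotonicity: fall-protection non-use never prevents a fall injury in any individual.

about 4 cases

p₁ = P(outcome | exposed) = 19/482 = 0.039419
p₀ = P(outcome | unexposed) = 89/2894 = 0.030753
PN = (p₁ − p₀)/p₁ = (0.039419 − 0.030753) / 0.039419 ≈ 0.21984.
Attributable cases ≈ PN × (exposed cases) = 0.21984 × 19 ≈ 4.18.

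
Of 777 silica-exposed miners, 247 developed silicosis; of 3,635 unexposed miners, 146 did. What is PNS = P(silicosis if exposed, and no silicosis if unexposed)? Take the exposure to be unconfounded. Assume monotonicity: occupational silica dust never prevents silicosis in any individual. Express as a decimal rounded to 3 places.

PNS ≈ 0.278

p₁ = P(outcome | exposed) = 247/777 = 0.31789
p₀ = P(outcome | unexposed) = 146/3635 = 0.040165
Under exogeneity and monotonicity, PNS = p₁ − p₀.
PNS = 0.31789 − 0.040165 = 0.27772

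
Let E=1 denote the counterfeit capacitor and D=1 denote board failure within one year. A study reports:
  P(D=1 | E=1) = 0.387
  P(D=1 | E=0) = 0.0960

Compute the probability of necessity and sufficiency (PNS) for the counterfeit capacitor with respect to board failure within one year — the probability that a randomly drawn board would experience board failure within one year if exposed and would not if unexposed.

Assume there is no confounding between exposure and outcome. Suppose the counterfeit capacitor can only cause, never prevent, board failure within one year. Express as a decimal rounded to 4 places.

PNS ≈ 0.2910

Let p₁ = 0.387, p₀ = 0.096.
Under exogeneity and monotonicity, PNS = p₁ − p₀.
PNS = 0.387 − 0.096 = 0.291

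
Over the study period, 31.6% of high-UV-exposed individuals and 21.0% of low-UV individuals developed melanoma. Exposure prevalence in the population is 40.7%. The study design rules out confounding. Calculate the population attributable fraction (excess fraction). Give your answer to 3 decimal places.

p₁ = 0.316, p₀ = 0.21.
Overall risk P(Y=1) = π·p₁ + (1−π)·p₀ = 0.407×0.316 + 0.593×0.21 = 0.25314.
Under exogeneity, PAF = [P(Y=1) − p₀] / P(Y=1).
PAF = (0.25314 − 0.21) / 0.25314 ≈ 0.1704

PAF ≈ 0.170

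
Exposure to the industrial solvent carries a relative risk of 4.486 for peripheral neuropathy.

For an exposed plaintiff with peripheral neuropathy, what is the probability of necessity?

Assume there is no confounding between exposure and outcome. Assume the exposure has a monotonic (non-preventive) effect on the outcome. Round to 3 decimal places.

PN ≈ 0.777

Under exogeneity and monotonicity, PN = (RR − 1) / RR = 1 − 1/RR.
PN = (4.486 − 1) / 4.486 = 3.486 / 4.486 ≈ 0.7771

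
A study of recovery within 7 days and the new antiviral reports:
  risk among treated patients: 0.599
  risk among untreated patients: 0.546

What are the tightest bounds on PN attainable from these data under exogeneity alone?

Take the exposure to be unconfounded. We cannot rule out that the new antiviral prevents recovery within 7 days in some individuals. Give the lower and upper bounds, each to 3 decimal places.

0.088 ≤ PN ≤ 0.758

Let p₁ = 0.599, p₀ = 0.546.
Under exogeneity alone the bounds on PN are max{0,(p₁−p₀)/p₁} ≤ PN ≤ min{1,(1−p₀)/p₁}.
  lower = (p₁ − p₀)/p₁ = 0.053 / 0.599 ≈ 0.0885
  upper = min{1, (1 − p₀)/p₁} = 0.454 / 0.599 ≈ 0.7579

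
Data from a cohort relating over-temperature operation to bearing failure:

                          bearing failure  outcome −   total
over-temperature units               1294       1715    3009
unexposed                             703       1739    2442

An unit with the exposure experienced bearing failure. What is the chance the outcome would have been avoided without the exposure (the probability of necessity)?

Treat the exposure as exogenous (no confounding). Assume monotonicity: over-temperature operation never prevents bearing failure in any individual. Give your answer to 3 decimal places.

p₁ = P(outcome | exposed) = 1294/3009 = 0.43004
p₀ = P(outcome | unexposed) = 703/2442 = 0.28788
Under exogeneity and monotonicity, PN = (p₁ − p₀)/p₁.
PN = (0.43004 − 0.28788) / 0.43004 ≈ 0.3306

PN ≈ 0.331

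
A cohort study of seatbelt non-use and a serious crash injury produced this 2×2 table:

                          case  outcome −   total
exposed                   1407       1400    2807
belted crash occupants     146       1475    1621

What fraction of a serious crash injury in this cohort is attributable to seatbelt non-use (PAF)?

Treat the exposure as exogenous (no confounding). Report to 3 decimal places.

PAF ≈ 0.743

p₁ = P(outcome | exposed) = 1407/2807 = 0.50125
p₀ = P(outcome | unexposed) = 146/1621 = 0.090068
Exposure prevalence π = 2807/4428 = 0.63392; overall risk P(Y=1) = 0.35072.
Under exogeneity, PAF = [P(Y=1) − p₀]/P(Y=1).
PAF = (0.35072 − 0.090068) / 0.35072 ≈ 0.7432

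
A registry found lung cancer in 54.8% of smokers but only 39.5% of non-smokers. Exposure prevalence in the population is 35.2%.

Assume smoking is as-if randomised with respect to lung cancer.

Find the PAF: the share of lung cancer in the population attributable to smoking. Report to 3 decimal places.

p₁ = 0.548, p₀ = 0.395.
Overall risk P(Y=1) = π·p₁ + (1−π)·p₀ = 0.352×0.548 + 0.648×0.395 = 0.44886.
Under exogeneity, PAF = [P(Y=1) − p₀] / P(Y=1).
PAF = (0.44886 − 0.395) / 0.44886 ≈ 0.1200

PAF ≈ 0.120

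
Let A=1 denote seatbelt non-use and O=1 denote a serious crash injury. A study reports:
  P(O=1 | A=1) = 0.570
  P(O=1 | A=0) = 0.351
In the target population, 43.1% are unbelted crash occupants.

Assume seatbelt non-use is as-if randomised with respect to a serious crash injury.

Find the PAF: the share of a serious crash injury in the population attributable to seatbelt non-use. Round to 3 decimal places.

PAF ≈ 0.212

Let p₁ = 0.57, p₀ = 0.351.
Overall risk P(Y=1) = π·p₁ + (1−π)·p₀ = 0.431×0.57 + 0.569×0.351 = 0.44539.
Under exogeneity, PAF = [P(Y=1) − p₀] / P(Y=1).
PAF = (0.44539 − 0.351) / 0.44539 ≈ 0.2119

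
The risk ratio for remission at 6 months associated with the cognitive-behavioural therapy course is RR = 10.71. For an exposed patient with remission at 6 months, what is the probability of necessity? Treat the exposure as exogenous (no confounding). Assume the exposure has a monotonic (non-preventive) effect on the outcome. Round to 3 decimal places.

PN ≈ 0.907

Under exogeneity and monotonicity, PN = (RR − 1) / RR = 1 − 1/RR.
PN = (10.71 − 1) / 10.71 = 9.71 / 10.71 ≈ 0.9066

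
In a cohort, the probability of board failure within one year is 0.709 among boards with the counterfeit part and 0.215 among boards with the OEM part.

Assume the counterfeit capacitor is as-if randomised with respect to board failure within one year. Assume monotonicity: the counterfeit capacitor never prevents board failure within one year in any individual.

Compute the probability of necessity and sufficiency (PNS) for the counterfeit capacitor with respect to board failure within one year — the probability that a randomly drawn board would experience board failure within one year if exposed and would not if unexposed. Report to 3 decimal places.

PNS ≈ 0.494

Let p₁ = 0.709, p₀ = 0.215.
Under exogeneity and monotonicity, PNS = p₁ − p₀.
PNS = 0.709 − 0.215 = 0.494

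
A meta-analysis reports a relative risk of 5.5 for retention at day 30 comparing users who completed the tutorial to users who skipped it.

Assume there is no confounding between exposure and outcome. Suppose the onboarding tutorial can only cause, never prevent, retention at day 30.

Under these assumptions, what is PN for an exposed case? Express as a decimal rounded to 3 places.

Under exogeneity and monotonicity, PN = (RR − 1) / RR = 1 − 1/RR.
PN = (5.5 − 1) / 5.5 = 4.5 / 5.5 ≈ 0.8182

PN ≈ 0.818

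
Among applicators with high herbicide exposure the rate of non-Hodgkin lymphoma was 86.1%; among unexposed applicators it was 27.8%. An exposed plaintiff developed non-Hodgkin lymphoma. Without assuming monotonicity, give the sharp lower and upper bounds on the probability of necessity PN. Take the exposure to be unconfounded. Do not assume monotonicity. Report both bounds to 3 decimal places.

0.677 ≤ PN ≤ 0.839

p₁ = 0.861, p₀ = 0.278.
Under exogeneity alone the bounds on PN are max{0,(p₁−p₀)/p₁} ≤ PN ≤ min{1,(1−p₀)/p₁}.
  lower = (p₁ − p₀)/p₁ = 0.583 / 0.861 ≈ 0.6771
  upper = min{1, (1 − p₀)/p₁} = 0.722 / 0.861 ≈ 0.8386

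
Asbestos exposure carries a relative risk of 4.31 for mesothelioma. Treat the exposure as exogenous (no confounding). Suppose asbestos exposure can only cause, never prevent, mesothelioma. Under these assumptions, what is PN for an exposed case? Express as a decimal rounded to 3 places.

PN ≈ 0.768

Under exogeneity and monotonicity, PN = (RR − 1) / RR = 1 − 1/RR.
PN = (4.31 − 1) / 4.31 = 3.31 / 4.31 ≈ 0.7680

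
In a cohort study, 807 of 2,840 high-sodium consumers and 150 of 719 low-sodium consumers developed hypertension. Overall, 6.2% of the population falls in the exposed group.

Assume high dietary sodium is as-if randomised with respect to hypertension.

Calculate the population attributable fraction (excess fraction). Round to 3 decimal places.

PAF ≈ 0.022

p₁ = P(outcome | exposed) = 807/2840 = 0.28415
p₀ = P(outcome | unexposed) = 150/719 = 0.20862
Overall risk P(Y=1) = π·p₁ + (1−π)·p₀ = 0.062×0.28415 + 0.938×0.20862 = 0.21331.
Under exogeneity, PAF = [P(Y=1) − p₀] / P(Y=1).
PAF = (0.21331 − 0.20862) / 0.21331 ≈ 0.0220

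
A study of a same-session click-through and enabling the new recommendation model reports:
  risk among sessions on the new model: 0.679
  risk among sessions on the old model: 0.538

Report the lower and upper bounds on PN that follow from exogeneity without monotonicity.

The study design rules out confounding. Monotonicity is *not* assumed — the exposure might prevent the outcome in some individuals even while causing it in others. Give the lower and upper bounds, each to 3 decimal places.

Let p₁ = 0.679, p₀ = 0.538.
Under exogeneity alone the bounds on PN are max{0,(p₁−p₀)/p₁} ≤ PN ≤ min{1,(1−p₀)/p₁}.
  lower = (p₁ − p₀)/p₁ = 0.141 / 0.679 ≈ 0.2077
  upper = min{1, (1 − p₀)/p₁} = 0.462 / 0.679 ≈ 0.6804

0.208 ≤ PN ≤ 0.680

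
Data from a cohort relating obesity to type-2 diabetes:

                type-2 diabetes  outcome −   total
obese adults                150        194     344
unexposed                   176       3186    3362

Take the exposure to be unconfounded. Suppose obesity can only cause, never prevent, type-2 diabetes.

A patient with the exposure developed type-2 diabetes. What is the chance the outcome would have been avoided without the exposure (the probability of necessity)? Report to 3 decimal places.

PN ≈ 0.880

p₁ = P(outcome | exposed) = 150/344 = 0.43605
p₀ = P(outcome | unexposed) = 176/3362 = 0.05235
Under exogeneity and monotonicity, PN = (p₁ − p₀)/p₁.
PN = (0.43605 − 0.05235) / 0.43605 ≈ 0.8799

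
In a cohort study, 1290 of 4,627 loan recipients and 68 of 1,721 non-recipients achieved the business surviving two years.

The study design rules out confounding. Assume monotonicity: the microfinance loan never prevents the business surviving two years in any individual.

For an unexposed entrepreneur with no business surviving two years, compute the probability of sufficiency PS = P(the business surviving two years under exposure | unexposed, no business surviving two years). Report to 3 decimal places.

p₁ = P(outcome | exposed) = 1290/4627 = 0.2788
p₀ = P(outcome | unexposed) = 68/1721 = 0.039512
Under exogeneity and monotonicity, PS = (p₁ − p₀) / (1 − p₀).
PS = (0.2788 − 0.039512) / (1 − 0.039512) = 0.23929 / 0.96049 ≈ 0.2491

PS ≈ 0.249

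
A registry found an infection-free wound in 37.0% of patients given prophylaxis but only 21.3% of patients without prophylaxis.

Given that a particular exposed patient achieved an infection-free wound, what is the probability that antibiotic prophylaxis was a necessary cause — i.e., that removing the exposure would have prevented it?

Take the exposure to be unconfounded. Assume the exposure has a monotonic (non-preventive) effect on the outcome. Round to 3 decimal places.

p₁ = 0.37, p₀ = 0.213.
Under exogeneity and monotonicity, PN = (p₁ − p₀) / p₁.
PN = (0.37 − 0.213) / 0.37 = 0.157 / 0.37 ≈ 0.4243

PN ≈ 0.424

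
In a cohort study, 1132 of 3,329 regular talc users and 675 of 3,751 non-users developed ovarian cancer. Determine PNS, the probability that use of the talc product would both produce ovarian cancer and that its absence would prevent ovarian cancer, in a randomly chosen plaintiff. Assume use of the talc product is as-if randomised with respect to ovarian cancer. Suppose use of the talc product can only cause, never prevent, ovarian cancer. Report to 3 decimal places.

PNS ≈ 0.160

p₁ = P(outcome | exposed) = 1132/3329 = 0.34004
p₀ = P(outcome | unexposed) = 675/3751 = 0.17995
Under exogeneity and monotonicity, PNS = p₁ − p₀.
PNS = 0.34004 − 0.17995 = 0.16009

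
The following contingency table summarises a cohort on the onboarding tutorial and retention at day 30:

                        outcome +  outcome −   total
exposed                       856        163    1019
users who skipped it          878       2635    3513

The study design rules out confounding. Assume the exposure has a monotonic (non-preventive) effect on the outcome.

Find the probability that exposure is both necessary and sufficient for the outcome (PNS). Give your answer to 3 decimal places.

p₁ = P(outcome | exposed) = 856/1019 = 0.84004
p₀ = P(outcome | unexposed) = 878/3513 = 0.24993
Under exogeneity and monotonicity, PNS = p₁ − p₀.
PNS = 0.84004 − 0.24993 = 0.59011

PNS ≈ 0.590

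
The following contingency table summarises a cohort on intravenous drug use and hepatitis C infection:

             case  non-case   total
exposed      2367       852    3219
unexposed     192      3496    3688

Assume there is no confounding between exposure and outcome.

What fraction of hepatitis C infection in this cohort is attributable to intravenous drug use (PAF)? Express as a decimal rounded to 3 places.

p₁ = P(outcome | exposed) = 2367/3219 = 0.73532
p₀ = P(outcome | unexposed) = 192/3688 = 0.052061
Exposure prevalence π = 3219/6907 = 0.46605; overall risk P(Y=1) = 0.37049.
Under exogeneity, PAF = [P(Y=1) − p₀]/P(Y=1).
PAF = (0.37049 − 0.052061) / 0.37049 ≈ 0.8595

PAF ≈ 0.859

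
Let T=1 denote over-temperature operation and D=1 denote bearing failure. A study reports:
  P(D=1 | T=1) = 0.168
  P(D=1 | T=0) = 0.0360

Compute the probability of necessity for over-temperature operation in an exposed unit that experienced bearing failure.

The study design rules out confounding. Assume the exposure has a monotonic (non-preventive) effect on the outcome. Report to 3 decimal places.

Let p₁ = 0.168, p₀ = 0.036.
Under exogeneity and monotonicity, PN = (p₁ − p₀) / p₁.
PN = (0.168 − 0.036) / 0.168 = 0.132 / 0.168 ≈ 0.7857

PN ≈ 0.786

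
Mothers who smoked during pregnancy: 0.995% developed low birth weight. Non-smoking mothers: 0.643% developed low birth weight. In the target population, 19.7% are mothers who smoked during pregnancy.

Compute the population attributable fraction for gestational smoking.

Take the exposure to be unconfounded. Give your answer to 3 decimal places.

p₁ = 0.00995, p₀ = 0.00643.
Overall risk P(Y=1) = π·p₁ + (1−π)·p₀ = 0.197×0.00995 + 0.803×0.00643 = 0.0071234.
Under exogeneity, PAF = [P(Y=1) − p₀] / P(Y=1).
PAF = (0.0071234 − 0.00643) / 0.0071234 ≈ 0.0973

PAF ≈ 0.097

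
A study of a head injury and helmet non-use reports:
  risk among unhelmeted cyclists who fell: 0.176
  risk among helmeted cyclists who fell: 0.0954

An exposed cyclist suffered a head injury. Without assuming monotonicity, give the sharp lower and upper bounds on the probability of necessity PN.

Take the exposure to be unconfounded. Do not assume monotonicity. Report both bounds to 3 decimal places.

0.458 ≤ PN ≤ 1.000

Let p₁ = 0.176, p₀ = 0.0954.
Under exogeneity alone the bounds on PN are max{0,(p₁−p₀)/p₁} ≤ PN ≤ min{1,(1−p₀)/p₁}.
  lower = (p₁ − p₀)/p₁ = 0.0806 / 0.176 ≈ 0.4580
  upper = min{1, (1 − p₀)/p₁} = 0.9046 / 0.176 ≈ 5.1398 → capped at 1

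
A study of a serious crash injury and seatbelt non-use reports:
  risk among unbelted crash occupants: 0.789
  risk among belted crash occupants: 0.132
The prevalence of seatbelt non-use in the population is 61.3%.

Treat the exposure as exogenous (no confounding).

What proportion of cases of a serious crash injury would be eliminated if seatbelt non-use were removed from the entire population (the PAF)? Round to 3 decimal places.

Let p₁ = 0.789, p₀ = 0.132.
Overall risk P(Y=1) = π·p₁ + (1−π)·p₀ = 0.613×0.789 + 0.387×0.132 = 0.53474.
Under exogeneity, PAF = [P(Y=1) − p₀] / P(Y=1).
PAF = (0.53474 − 0.132) / 0.53474 ≈ 0.7532

PAF ≈ 0.753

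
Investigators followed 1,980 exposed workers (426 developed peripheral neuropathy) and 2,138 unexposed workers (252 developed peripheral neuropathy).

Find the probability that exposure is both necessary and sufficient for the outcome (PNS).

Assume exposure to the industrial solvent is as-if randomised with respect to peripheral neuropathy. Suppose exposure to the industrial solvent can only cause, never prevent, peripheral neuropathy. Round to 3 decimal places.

p₁ = P(outcome | exposed) = 426/1980 = 0.21515
p₀ = P(outcome | unexposed) = 252/2138 = 0.11787
Under exogeneity and monotonicity, PNS = p₁ − p₀.
PNS = 0.21515 − 0.11787 = 0.097284

PNS ≈ 0.097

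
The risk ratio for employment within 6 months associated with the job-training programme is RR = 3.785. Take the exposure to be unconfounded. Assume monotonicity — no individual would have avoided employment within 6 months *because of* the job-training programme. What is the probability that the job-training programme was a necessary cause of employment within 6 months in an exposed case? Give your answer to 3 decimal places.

PN ≈ 0.736

Under exogeneity and monotonicity, PN = (RR − 1) / RR = 1 − 1/RR.
PN = (3.785 − 1) / 3.785 = 2.785 / 3.785 ≈ 0.7358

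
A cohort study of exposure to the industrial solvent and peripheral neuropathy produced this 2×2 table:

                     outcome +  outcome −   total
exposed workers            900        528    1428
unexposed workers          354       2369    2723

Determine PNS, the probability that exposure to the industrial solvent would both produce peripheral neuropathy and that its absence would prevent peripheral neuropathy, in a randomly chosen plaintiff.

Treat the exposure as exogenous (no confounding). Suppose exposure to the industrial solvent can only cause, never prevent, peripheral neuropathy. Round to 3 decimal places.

p₁ = P(outcome | exposed) = 900/1428 = 0.63025
p₀ = P(outcome | unexposed) = 354/2723 = 0.13
Under exogeneity and monotonicity, PNS = p₁ − p₀.
PNS = 0.63025 − 0.13 = 0.50025

PNS ≈ 0.500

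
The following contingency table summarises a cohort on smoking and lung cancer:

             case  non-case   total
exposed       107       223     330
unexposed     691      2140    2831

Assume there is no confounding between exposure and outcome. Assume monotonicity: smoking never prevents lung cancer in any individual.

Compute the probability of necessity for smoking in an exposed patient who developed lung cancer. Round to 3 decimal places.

p₁ = P(outcome | exposed) = 107/330 = 0.32424
p₀ = P(outcome | unexposed) = 691/2831 = 0.24408
Under exogeneity and monotonicity, PN = (p₁ − p₀)/p₁.
PN = (0.32424 − 0.24408) / 0.32424 ≈ 0.2472

PN ≈ 0.247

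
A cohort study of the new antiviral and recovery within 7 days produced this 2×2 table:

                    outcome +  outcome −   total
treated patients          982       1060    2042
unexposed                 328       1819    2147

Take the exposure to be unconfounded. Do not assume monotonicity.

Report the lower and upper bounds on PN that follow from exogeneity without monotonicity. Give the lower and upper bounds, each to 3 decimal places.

p₁ = P(outcome | exposed) = 982/2042 = 0.4809
p₀ = P(outcome | unexposed) = 328/2147 = 0.15277
Under exogeneity alone the bounds on PN are max{0,(p₁−p₀)/p₁} ≤ PN ≤ min{1,(1−p₀)/p₁}.
  lower = (p₁ − p₀)/p₁ = 0.32813 / 0.4809 ≈ 0.6823
  upper = min{1, (1 − p₀)/p₁} = 0.84723 / 0.4809 ≈ 1.7618 → capped at 1

0.682 ≤ PN ≤ 1.000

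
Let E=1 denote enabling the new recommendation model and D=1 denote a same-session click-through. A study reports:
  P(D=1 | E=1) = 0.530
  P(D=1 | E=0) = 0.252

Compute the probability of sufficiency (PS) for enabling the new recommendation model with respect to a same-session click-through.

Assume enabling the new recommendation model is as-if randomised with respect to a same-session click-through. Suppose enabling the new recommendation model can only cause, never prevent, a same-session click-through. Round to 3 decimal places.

PS ≈ 0.372

Let p₁ = 0.53, p₀ = 0.252.
Under exogeneity and monotonicity, PS = (p₁ − p₀) / (1 − p₀).
PS = (0.53 − 0.252) / (1 − 0.252) = 0.278 / 0.748 ≈ 0.3717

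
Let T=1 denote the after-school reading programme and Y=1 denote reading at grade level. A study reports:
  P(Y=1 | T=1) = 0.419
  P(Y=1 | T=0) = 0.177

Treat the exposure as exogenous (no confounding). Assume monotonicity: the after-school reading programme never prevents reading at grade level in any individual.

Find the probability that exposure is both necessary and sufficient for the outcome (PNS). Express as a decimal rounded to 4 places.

PNS ≈ 0.2420

Let p₁ = 0.419, p₀ = 0.177.
Under exogeneity and monotonicity, PNS = p₁ − p₀.
PNS = 0.419 − 0.177 = 0.242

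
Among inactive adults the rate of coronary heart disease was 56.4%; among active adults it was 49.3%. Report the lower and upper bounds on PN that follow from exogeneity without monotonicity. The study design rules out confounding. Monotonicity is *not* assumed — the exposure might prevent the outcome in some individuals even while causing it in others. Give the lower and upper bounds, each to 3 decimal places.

p₁ = 0.564, p₀ = 0.493.
Under exogeneity alone the bounds on PN are max{0,(p₁−p₀)/p₁} ≤ PN ≤ min{1,(1−p₀)/p₁}.
  lower = (p₁ − p₀)/p₁ = 0.071 / 0.564 ≈ 0.1259
  upper = min{1, (1 − p₀)/p₁} = 0.507 / 0.564 ≈ 0.8989

0.126 ≤ PN ≤ 0.899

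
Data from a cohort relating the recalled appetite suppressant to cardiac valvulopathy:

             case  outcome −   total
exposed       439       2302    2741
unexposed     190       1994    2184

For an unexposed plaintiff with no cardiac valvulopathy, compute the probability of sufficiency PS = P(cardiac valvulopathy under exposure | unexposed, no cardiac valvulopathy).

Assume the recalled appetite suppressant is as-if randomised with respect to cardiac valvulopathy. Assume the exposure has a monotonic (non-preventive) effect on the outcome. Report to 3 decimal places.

p₁ = P(outcome | exposed) = 439/2741 = 0.16016
p₀ = P(outcome | unexposed) = 190/2184 = 0.086996
Under exogeneity and monotonicity, PS = (p₁ − p₀)/(1 − p₀).
PS = (0.16016 − 0.086996) / 0.913 ≈ 0.0801

PS ≈ 0.080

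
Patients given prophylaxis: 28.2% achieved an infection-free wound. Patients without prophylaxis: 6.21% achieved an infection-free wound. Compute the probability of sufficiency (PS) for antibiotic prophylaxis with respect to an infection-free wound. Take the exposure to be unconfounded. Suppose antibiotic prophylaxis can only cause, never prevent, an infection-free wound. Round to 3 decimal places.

PS ≈ 0.234

p₁ = 0.282, p₀ = 0.0621.
Under exogeneity and monotonicity, PS = (p₁ − p₀) / (1 − p₀).
PS = (0.282 − 0.0621) / (1 − 0.0621) = 0.2199 / 0.9379 ≈ 0.2345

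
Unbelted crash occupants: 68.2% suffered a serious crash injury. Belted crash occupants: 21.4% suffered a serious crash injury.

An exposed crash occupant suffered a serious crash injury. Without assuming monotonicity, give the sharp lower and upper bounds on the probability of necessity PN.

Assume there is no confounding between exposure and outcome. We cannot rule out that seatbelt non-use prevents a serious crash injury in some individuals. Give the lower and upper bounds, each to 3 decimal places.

p₁ = 0.682, p₀ = 0.214.
Under exogeneity alone the bounds on PN are max{0,(p₁−p₀)/p₁} ≤ PN ≤ min{1,(1−p₀)/p₁}.
  lower = (p₁ − p₀)/p₁ = 0.468 / 0.682 ≈ 0.6862
  upper = min{1, (1 − p₀)/p₁} = 0.786 / 0.682 ≈ 1.1525 → capped at 1

0.686 ≤ PN ≤ 1.000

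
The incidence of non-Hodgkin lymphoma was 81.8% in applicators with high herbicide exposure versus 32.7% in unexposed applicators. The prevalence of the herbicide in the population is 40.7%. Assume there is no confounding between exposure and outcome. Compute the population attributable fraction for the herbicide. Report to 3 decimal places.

p₁ = 0.818, p₀ = 0.327.
Overall risk P(Y=1) = π·p₁ + (1−π)·p₀ = 0.407×0.818 + 0.593×0.327 = 0.52684.
Under exogeneity, PAF = [P(Y=1) − p₀] / P(Y=1).
PAF = (0.52684 − 0.327) / 0.52684 ≈ 0.3793

PAF ≈ 0.379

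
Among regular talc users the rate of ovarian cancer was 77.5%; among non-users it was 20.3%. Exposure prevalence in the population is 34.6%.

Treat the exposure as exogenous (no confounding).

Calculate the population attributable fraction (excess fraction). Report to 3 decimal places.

p₁ = 0.775, p₀ = 0.203.
Overall risk P(Y=1) = π·p₁ + (1−π)·p₀ = 0.346×0.775 + 0.654×0.203 = 0.40091.
Under exogeneity, PAF = [P(Y=1) − p₀] / P(Y=1).
PAF = (0.40091 − 0.203) / 0.40091 ≈ 0.4937

PAF ≈ 0.494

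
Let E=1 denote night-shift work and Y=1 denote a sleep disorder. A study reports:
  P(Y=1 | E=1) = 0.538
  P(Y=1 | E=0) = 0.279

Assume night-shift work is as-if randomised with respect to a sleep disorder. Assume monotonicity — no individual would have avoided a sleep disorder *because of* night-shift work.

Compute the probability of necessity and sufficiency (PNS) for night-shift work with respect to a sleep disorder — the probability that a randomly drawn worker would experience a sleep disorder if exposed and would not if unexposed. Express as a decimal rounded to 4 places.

PNS ≈ 0.2590

Let p₁ = 0.538, p₀ = 0.279.
Under exogeneity and monotonicity, PNS = p₁ − p₀.
PNS = 0.538 − 0.279 = 0.259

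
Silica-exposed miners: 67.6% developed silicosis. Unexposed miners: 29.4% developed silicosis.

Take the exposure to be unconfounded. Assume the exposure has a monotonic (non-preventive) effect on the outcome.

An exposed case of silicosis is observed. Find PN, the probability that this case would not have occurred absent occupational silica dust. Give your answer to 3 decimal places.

p₁ = 0.676, p₀ = 0.294.
Under exogeneity and monotonicity, PN = (p₁ − p₀) / p₁.
PN = (0.676 − 0.294) / 0.676 = 0.382 / 0.676 ≈ 0.5651

PN ≈ 0.565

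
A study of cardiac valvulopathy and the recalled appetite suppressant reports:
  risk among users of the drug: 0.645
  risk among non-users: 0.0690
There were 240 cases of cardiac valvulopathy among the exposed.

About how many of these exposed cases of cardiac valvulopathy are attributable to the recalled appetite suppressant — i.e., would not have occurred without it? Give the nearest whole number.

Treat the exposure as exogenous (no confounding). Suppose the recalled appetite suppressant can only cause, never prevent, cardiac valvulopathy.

Let p₁ = 0.645, p₀ = 0.069.
PN = (p₁ − p₀)/p₁ = (0.645 − 0.069) / 0.645 ≈ 0.89302.
Attributable cases ≈ PN × (exposed cases) = 0.89302 × 240 ≈ 214.33.

about 214 cases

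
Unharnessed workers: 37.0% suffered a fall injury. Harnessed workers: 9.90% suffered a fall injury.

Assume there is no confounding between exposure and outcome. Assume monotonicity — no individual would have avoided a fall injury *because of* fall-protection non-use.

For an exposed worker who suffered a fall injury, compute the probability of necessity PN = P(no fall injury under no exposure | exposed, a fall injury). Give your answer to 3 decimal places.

p₁ = 0.37, p₀ = 0.099.
Under exogeneity and monotonicity, PN = (p₁ − p₀) / p₁.
PN = (0.37 − 0.099) / 0.37 = 0.271 / 0.37 ≈ 0.7324

PN ≈ 0.732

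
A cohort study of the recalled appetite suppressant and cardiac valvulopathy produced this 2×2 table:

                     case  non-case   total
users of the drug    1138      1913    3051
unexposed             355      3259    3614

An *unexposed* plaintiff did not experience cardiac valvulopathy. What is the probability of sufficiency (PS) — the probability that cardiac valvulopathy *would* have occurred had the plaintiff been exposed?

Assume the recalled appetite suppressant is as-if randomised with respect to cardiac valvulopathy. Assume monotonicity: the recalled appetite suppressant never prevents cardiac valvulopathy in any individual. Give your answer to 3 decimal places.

p₁ = P(outcome | exposed) = 1138/3051 = 0.37299
p₀ = P(outcome | unexposed) = 355/3614 = 0.098229
Under exogeneity and monotonicity, PS = (p₁ − p₀) / (1 − p₀).
PS = (0.37299 − 0.098229) / (1 − 0.098229) = 0.27476 / 0.90177 ≈ 0.3047

PS ≈ 0.305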